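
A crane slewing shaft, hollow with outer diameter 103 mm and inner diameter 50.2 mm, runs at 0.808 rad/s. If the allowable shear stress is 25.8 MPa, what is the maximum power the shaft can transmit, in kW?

4.22 kW

J = π(d_o⁴ − d_i⁴)/32 = π(0.103⁴ − 0.0502⁴)/32 = 1.043×10^-5 m⁴.
T_max = τ_allow·J/r = 2.58×10^7 × 1.043×10^-5 / 0.0515 = 5223 N·m.
ω = 0.808 rad/s, so P_max = T_max·ω = 4220 W.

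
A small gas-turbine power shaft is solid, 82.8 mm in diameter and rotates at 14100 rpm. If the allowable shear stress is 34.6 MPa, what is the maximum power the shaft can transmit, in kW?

5690 kW

J = πd⁴/32 = π(0.0828)⁴/32 = 4.614×10^-6 m⁴.
T_max = τ_allow·J/r = 3.46×10^7 × 4.614×10^-6 / 0.0414 = 3857 N·m.
ω = 2π·14100/60 = 1477 rad/s, so P_max = T_max·ω = 5.694×10^6 W.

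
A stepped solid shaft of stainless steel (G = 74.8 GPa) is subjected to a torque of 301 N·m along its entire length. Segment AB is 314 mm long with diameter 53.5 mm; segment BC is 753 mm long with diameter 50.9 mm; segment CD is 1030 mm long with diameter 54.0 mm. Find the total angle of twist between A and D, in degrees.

J_AB = π(0.0535)⁴/32 = 8.04×10^-7 m⁴; J_BC = π(0.0509)⁴/32 = 6.59×10^-7 m⁴; J_CD = π(0.0540)⁴/32 = 8.35×10^-7 m⁴.
θ = (T/G)·Σ L_i/J_i = (301.0/74.8×10⁹)·(0.314/8.04×10^-7 + 0.753/6.59×10^-7 + 1.03/8.35×10^-7) = 0.01113 rad.

0.638°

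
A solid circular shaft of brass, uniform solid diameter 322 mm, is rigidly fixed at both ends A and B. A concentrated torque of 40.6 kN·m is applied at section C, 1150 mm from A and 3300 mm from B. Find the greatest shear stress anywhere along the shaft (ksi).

With uniform GJ and both ends fixed, compatibility θ_AC = θ_CB gives T_A·a = T_B·b, together with T_A + T_B = T₀.
T_A = T₀·b/(a+b) = 40600·3300/4450 = 30110 N·m; T_B = 10490 N·m.
τ in each portion: τ_AC = 4.59×10^6 Pa, τ_CB = 1.60×10^6 Pa; maximum is in AC.
τ_max = T_AC·r/J = 30110·0.161/1.06×10^-3 = 4.593×10^6 Pa.

0.666 ksi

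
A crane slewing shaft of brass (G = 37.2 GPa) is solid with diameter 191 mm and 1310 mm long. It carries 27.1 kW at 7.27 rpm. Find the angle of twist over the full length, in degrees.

ω = 2π·7.27/60 = 0.7613 rad/s, so T = P/ω = 27.1×10³ / 0.7613 = 35600 N·m.
J = πd⁴/32 = π(0.191)⁴/32 = 1.307×10^-4 m⁴.
θ = T·L/(G·J) = 35600 × 1.31 / (37.2×10⁹ × 1.307×10^-4) = 9.594×10^-3 rad.

0.550°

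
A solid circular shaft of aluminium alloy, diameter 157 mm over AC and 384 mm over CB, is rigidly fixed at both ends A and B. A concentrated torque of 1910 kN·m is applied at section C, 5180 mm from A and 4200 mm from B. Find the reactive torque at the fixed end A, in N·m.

42300 N·m

Compatibility: T_A·a/J_AC = T_B·b/J_CB with T_A + T_B = T₀.
J_AC = 5.96×10^-5 m⁴, J_CB = 2.13×10^-3 m⁴, so T_A = T₀·(J_AC/a)/((J_AC/a)+(J_CB/b)) = 42320 N·m, T_B = 1.868e6 N·m.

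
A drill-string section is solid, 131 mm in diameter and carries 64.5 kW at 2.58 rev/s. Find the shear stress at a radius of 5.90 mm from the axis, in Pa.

ω = 2π·2.58 = 16.21 rad/s, so T = P/ω = 64.5×10³ / 16.21 = 3979 N·m.
J = πd⁴/32 = π(0.131)⁴/32 = 2.891×10^-5 m⁴.
Shear stress varies linearly with radius: τ = T·r/J = 3979 × 0.00590 / 2.891×10^-5 = 8.119×10^5 Pa.

812000 Pa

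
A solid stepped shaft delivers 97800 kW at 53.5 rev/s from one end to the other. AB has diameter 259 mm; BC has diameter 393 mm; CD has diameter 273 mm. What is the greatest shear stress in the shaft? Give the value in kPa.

85300 kPa

ω = 2π·53.5 = 336.2 rad/s, so T = P/ω = 97800×10³ / 336.2 = 290900 N·m.
Under the same torque, τ_max = 16T/(πd³) is largest where d is smallest — segment AB (d = 259 mm).
τ_max = 16·290900/(π·(0.259)³) = 8.529×10^7 Pa.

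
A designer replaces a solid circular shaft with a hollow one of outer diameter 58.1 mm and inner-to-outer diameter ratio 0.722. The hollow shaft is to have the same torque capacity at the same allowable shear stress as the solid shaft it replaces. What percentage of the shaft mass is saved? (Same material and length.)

Equal τ_max and T ⇒ the solid shaft needs d_s³ = d_o³(1−k⁴), so d_s = 58.1·(1−0.722⁴)^(1/3) = 52.27 mm.
Area ratio A_h/A_s = d_o²(1−k²)/d_s² = (1−k²)/(1−k⁴)^(2/3) = 0.5914.
Mass saving = 1 − 0.5914 = 40.9 %.

40.9 %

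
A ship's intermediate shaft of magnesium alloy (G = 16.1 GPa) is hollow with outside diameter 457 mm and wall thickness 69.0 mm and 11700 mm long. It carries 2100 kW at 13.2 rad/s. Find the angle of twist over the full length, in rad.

0.0354 rad

ω = 13.2 rad/s, so T = P/ω = 2100×10³ / 13.20 = 159100 N·m.
J = π(d_o⁴ − d_i⁴)/32 = π(0.457⁴ − 0.319⁴)/32 = 3.266×10^-3 m⁴.
θ = T·L/(G·J) = 159100 × 11.7 / (16.1×10⁹ × 3.266×10^-3) = 0.03540 rad.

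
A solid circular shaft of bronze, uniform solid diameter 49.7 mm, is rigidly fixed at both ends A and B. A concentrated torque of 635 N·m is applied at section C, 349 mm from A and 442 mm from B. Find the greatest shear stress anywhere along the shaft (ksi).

With uniform GJ and both ends fixed, compatibility θ_AC = θ_CB gives T_A·a = T_B·b, together with T_A + T_B = T₀.
T_A = T₀·b/(a+b) = 635.0·442/791.0 = 354.8 N·m; T_B = 280.2 N·m.
τ in each portion: τ_AC = 1.47×10^7 Pa, τ_CB = 1.16×10^7 Pa; maximum is in AC.
τ_max = T_AC·r/J = 354.8·0.0249/5.99×10^-7 = 1.472×10^7 Pa.

2.14 ksi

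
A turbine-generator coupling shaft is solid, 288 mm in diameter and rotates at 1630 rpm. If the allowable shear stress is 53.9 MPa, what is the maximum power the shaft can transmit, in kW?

43200 kW

J = πd⁴/32 = π(0.288)⁴/32 = 6.754×10^-4 m⁴.
T_max = τ_allow·J/r = 5.39×10^7 × 6.754×10^-4 / 0.144 = 252800 N·m.
ω = 2π·1630/60 = 170.7 rad/s, so P_max = T_max·ω = 4.315×10^7 W.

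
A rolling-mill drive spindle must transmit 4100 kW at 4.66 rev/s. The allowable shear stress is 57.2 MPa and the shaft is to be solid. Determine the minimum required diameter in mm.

ω = 2π·4.66 = 29.28 rad/s, so T = P/ω = 4100×10³ / 29.28 = 140000 N·m.
For a solid shaft τ_max = 16T/(πd³), so d = (16T/(π τ_allow))^(1/3) = (16·140000/(π·5.72×10^7))^(1/3) = 0.2319 m.

232 mm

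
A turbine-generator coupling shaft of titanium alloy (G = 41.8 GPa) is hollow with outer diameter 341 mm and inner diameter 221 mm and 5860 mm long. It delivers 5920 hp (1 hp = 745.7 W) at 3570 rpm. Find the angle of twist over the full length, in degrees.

ω = 2π·3570/60 = 373.8 rad/s, so T = P/ω = 5920×745.7 / 373.8 = 11810 N·m.
J = π(d_o⁴ − d_i⁴)/32 = π(0.341⁴ − 0.221⁴)/32 = 1.093×10^-3 m⁴.
θ = T·L/(G·J) = 11810 × 5.86 / (41.8×10⁹ × 1.093×10^-3) = 1.514×10^-3 rad.

0.0868°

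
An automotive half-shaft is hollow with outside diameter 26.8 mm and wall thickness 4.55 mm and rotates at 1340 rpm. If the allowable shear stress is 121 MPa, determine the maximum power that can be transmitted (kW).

J = π(d_o⁴ − d_i⁴)/32 = π(0.0268⁴ − 0.0177⁴)/32 = 4.101×10^-8 m⁴.
T_max = τ_allow·J/r = 1.21×10^8 × 4.101×10^-8 / 0.0134 = 370.3 N·m.
ω = 2π·1340/60 = 140.3 rad/s, so P_max = T_max·ω = 5.196×10^4 W.

52.0 kW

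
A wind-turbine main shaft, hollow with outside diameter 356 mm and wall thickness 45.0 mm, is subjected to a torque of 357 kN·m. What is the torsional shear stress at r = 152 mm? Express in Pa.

5.00e7 Pa

J = π(d_o⁴ − d_i⁴)/32 = π(0.356⁴ − 0.266⁴)/32 = 1.085×10^-3 m⁴.
Shear stress varies linearly with radius: τ = T·r/J = 357000 × 0.152 / 1.085×10^-3 = 5.000×10^7 Pa.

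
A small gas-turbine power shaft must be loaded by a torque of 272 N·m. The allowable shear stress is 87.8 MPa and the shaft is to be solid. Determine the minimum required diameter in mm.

For a solid shaft τ_max = 16T/(πd³), so d = (16T/(π τ_allow))^(1/3) = (16·272.0/(π·8.78×10^7))^(1/3) = 0.02508 m.

25.1 mm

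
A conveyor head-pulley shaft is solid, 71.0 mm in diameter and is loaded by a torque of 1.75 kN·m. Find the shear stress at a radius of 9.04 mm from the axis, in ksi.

J = πd⁴/32 = π(0.0710)⁴/32 = 2.495×10^-6 m⁴.
Shear stress varies linearly with radius: τ = T·r/J = 1750 × 0.00904 / 2.495×10^-6 = 6.341×10^6 Pa.

0.920 ksi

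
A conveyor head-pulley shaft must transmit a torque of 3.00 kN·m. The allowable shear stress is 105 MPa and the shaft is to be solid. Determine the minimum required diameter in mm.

For a solid shaft τ_max = 16T/(πd³), so d = (16T/(π τ_allow))^(1/3) = (16·3000/(π·1.05×10^8))^(1/3) = 0.05260 m.

52.6 mm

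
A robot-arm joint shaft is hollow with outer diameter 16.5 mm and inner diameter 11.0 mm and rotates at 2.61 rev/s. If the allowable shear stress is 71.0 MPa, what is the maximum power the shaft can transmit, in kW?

0.824 kW

J = π(d_o⁴ − d_i⁴)/32 = π(0.0165⁴ − 0.0110⁴)/32 = 5.839×10^-9 m⁴.
T_max = τ_allow·J/r = 7.10×10^7 × 5.839×10^-9 / 0.00825 = 50.25 N·m.
ω = 2π·2.61 = 16.40 rad/s, so P_max = T_max·ω = 824.1 W.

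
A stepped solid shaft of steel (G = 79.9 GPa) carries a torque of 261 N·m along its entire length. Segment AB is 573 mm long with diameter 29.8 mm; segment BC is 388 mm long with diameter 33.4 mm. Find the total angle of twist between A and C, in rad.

0.0345 rad

J_AB = π(0.0298)⁴/32 = 7.74×10^-8 m⁴; J_BC = π(0.0334)⁴/32 = 1.22×10^-7 m⁴.
θ = (T/G)·Σ L_i/J_i = (261.0/79.9×10⁹)·(0.573/7.74×10^-8 + 0.388/1.22×10^-7) = 0.03455 rad.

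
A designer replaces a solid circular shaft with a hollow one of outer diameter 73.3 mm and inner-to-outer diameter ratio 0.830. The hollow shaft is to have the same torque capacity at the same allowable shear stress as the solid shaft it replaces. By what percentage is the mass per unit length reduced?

52.2 %

Equal τ_max and T ⇒ the solid shaft needs d_s³ = d_o³(1−k⁴), so d_s = 73.3·(1−0.830⁴)^(1/3) = 59.15 mm.
Area ratio A_h/A_s = d_o²(1−k²)/d_s² = (1−k²)/(1−k⁴)^(2/3) = 0.4778.
Mass saving = 1 − 0.4778 = 52.2 %.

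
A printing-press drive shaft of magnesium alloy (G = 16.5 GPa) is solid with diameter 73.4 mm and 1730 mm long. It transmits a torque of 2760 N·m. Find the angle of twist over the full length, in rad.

J = πd⁴/32 = π(0.0734)⁴/32 = 2.850×10^-6 m⁴.
θ = T·L/(G·J) = 2760 × 1.73 / (16.5×10⁹ × 2.850×10^-6) = 0.1016 rad.

0.102 rad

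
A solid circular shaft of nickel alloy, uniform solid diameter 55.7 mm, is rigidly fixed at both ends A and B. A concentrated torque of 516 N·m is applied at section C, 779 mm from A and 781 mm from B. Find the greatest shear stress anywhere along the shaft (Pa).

With uniform GJ and both ends fixed, compatibility θ_AC = θ_CB gives T_A·a = T_B·b, together with T_A + T_B = T₀.
T_A = T₀·b/(a+b) = 516.0·781/1560 = 258.3 N·m; T_B = 257.7 N·m.
τ in each portion: τ_AC = 7.61×10^6 Pa, τ_CB = 7.59×10^6 Pa; maximum is in AC.
τ_max = T_AC·r/J = 258.3·0.0278/9.45×10^-7 = 7.613×10^6 Pa.

7.61e6 Pa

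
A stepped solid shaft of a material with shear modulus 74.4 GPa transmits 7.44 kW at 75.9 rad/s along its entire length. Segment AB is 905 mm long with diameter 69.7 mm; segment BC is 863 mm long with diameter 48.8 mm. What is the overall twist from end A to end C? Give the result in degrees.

0.146°

ω = 75.9 rad/s, so T = P/ω = 7.44×10³ / 75.90 = 98.02 N·m.
J_AB = π(0.0697)⁴/32 = 2.32×10^-6 m⁴; J_BC = π(0.0488)⁴/32 = 5.57×10^-7 m⁴.
θ = (T/G)·Σ L_i/J_i = (98.02/74.4×10⁹)·(0.905/2.32×10^-6 + 0.863/5.57×10^-7) = 2.557×10^-3 rad.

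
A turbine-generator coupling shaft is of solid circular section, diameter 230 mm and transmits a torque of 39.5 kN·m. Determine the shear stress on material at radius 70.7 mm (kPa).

10200 kPa

J = πd⁴/32 = π(0.230)⁴/32 = 2.747×10^-4 m⁴.
Shear stress varies linearly with radius: τ = T·r/J = 39500 × 0.0707 / 2.747×10^-4 = 1.016×10^7 Pa.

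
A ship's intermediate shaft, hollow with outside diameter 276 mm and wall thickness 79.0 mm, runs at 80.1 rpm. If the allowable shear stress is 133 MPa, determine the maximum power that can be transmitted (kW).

J = π(d_o⁴ − d_i⁴)/32 = π(0.276⁴ − 0.118⁴)/32 = 5.507×10^-4 m⁴.
T_max = τ_allow·J/r = 1.33×10^8 × 5.507×10^-4 / 0.138 = 530700 N·m.
ω = 2π·80.1/60 = 8.388 rad/s, so P_max = T_max·ω = 4.452×10^6 W.

4450 kW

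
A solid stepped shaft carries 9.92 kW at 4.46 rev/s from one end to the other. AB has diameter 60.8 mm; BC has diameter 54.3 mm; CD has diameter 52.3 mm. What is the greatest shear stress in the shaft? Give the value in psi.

ω = 2π·4.46 = 28.02 rad/s, so T = P/ω = 9.92×10³ / 28.02 = 354.0 N·m.
Under the same torque, τ_max = 16T/(πd³) is largest where d is smallest — segment CD (d = 52.3 mm).
τ_max = 16·354.0/(π·(0.0523)³) = 1.260×10^7 Pa.

1830 psi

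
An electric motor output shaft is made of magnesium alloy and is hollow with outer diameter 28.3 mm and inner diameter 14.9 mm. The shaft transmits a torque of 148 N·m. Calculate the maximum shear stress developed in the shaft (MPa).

J = π(d_o⁴ − d_i⁴)/32 = π(0.0283⁴ − 0.0149⁴)/32 = 5.813×10^-8 m⁴.
τ_max = T·r/J = 148.0 × 0.0142 / 5.813×10^-8 = 3.602×10^7 Pa.

36.0 MPa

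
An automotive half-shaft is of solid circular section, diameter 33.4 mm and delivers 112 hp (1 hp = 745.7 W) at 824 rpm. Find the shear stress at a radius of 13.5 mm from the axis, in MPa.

ω = 2π·824/60 = 86.29 rad/s, so T = P/ω = 112×745.7 / 86.29 = 967.9 N·m.
J = πd⁴/32 = π(0.0334)⁴/32 = 1.222×10^-7 m⁴.
Shear stress varies linearly with radius: τ = T·r/J = 967.9 × 0.0135 / 1.222×10^-7 = 1.069×10^8 Pa.

107 MPa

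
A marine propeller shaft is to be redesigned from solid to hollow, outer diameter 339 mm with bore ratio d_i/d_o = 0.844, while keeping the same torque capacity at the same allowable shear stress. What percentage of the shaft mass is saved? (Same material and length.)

Equal τ_max and T ⇒ the solid shaft needs d_s³ = d_o³(1−k⁴), so d_s = 339·(1−0.844⁴)^(1/3) = 267.7 mm.
Area ratio A_h/A_s = d_o²(1−k²)/d_s² = (1−k²)/(1−k⁴)^(2/3) = 0.4612.
Mass saving = 1 − 0.4612 = 53.9 %.

53.9 %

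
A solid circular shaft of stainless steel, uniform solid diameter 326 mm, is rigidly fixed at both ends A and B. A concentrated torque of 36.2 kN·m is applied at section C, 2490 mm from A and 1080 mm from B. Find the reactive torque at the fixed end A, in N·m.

With uniform GJ and both ends fixed, compatibility θ_AC = θ_CB gives T_A·a = T_B·b, together with T_A + T_B = T₀.
T_A = T₀·b/(a+b) = 36200·1080/3570 = 10950 N·m; T_B = 25250 N·m.

11000 N·m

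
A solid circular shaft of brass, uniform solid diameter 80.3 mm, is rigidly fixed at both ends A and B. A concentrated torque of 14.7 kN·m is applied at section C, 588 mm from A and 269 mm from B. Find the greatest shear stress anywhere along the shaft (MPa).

With uniform GJ and both ends fixed, compatibility θ_AC = θ_CB gives T_A·a = T_B·b, together with T_A + T_B = T₀.
T_A = T₀·b/(a+b) = 14700·269/857.0 = 4614 N·m; T_B = 10090 N·m.
τ in each portion: τ_AC = 4.54×10^7 Pa, τ_CB = 9.92×10^7 Pa; maximum is in CB.
τ_max = T_CB·r/J = 10090·0.0401/4.08×10^-6 = 9.921×10^7 Pa.

99.2 MPa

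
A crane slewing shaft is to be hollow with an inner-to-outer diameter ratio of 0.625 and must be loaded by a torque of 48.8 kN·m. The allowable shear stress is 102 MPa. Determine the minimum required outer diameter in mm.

142 mm

For a hollow shaft with d_i/d_o = 0.625: τ_max = 16T/(π d_o³ (1−k⁴)), so d_o = [16T/(π τ_allow (1−k⁴))]^(1/3) = [16·48800/(π·1.02×10^8·0.8474)]^(1/3) = 0.1422 m.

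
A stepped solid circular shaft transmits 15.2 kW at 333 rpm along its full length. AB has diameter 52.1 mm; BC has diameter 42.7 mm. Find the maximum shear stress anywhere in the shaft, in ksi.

4.14 ksi

ω = 2π·333/60 = 34.87 rad/s, so T = P/ω = 15.2×10³ / 34.87 = 435.9 N·m.
Under the same torque, τ_max = 16T/(πd³) is largest where d is smallest — segment BC (d = 42.7 mm).
τ_max = 16·435.9/(π·(0.0427)³) = 2.851×10^7 Pa.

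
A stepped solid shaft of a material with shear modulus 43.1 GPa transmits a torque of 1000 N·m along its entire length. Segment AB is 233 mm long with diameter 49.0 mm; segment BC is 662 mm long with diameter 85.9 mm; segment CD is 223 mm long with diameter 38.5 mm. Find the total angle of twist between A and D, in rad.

J_AB = π(0.0490)⁴/32 = 5.66×10^-7 m⁴; J_BC = π(0.0859)⁴/32 = 5.35×10^-6 m⁴; J_CD = π(0.0385)⁴/32 = 2.16×10^-7 m⁴.
θ = (T/G)·Σ L_i/J_i = (1000/43.1×10⁹)·(0.233/5.66×10^-7 + 0.662/5.35×10^-6 + 0.223/2.16×10^-7) = 0.03641 rad.

0.0364 rad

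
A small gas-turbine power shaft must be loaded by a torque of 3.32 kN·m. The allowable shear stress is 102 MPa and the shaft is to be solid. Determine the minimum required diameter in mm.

54.9 mm

For a solid shaft τ_max = 16T/(πd³), so d = (16T/(π τ_allow))^(1/3) = (16·3320/(π·1.02×10^8))^(1/3) = 0.05493 m.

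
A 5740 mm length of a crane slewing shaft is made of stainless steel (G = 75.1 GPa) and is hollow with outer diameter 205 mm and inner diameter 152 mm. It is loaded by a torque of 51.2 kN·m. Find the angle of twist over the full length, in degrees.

1.85°

J = π(d_o⁴ − d_i⁴)/32 = π(0.205⁴ − 0.152⁴)/32 = 1.210×10^-4 m⁴.
θ = T·L/(G·J) = 51200 × 5.74 / (75.1×10⁹ × 1.210×10^-4) = 0.03235 rad.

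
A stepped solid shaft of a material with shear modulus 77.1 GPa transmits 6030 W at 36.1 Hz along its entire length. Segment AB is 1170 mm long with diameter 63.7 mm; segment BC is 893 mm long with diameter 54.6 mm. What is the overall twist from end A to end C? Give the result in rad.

6.02e-4 rad

ω = 2π·36.1 = 226.8 rad/s, so T = P/ω = 6030 / 226.8 = 26.58 N·m.
J_AB = π(0.0637)⁴/32 = 1.62×10^-6 m⁴; J_BC = π(0.0546)⁴/32 = 8.73×10^-7 m⁴.
θ = (T/G)·Σ L_i/J_i = (26.58/77.1×10⁹)·(1.17/1.62×10^-6 + 0.893/8.73×10^-7) = 6.025×10^-4 rad.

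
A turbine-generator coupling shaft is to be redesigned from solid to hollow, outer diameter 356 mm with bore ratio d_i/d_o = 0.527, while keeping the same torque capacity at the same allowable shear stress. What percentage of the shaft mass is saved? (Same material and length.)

Equal τ_max and T ⇒ the solid shaft needs d_s³ = d_o³(1−k⁴), so d_s = 356·(1−0.527⁴)^(1/3) = 346.6 mm.
Area ratio A_h/A_s = d_o²(1−k²)/d_s² = (1−k²)/(1−k⁴)^(2/3) = 0.7620.
Mass saving = 1 − 0.7620 = 23.8 %.

23.8 %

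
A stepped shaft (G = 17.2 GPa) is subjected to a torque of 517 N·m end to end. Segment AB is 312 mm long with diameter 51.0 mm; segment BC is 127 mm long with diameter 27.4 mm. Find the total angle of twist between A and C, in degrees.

4.76°

J_AB = π(0.0510)⁴/32 = 6.64×10^-7 m⁴; J_BC = π(0.0274)⁴/32 = 5.53×10^-8 m⁴.
θ = (T/G)·Σ L_i/J_i = (517.0/17.2×10⁹)·(0.312/6.64×10^-7 + 0.127/5.53×10^-8) = 0.08311 rad.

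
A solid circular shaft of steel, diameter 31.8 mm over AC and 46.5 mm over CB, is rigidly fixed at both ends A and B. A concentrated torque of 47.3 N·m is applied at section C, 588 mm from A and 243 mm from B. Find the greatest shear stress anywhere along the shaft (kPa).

Compatibility: T_A·a/J_AC = T_B·b/J_CB with T_A + T_B = T₀.
J_AC = 1.00×10^-7 m⁴, J_CB = 4.59×10^-7 m⁴, so T_A = T₀·(J_AC/a)/((J_AC/a)+(J_CB/b)) = 3.921 N·m, T_B = 43.38 N·m.
τ in each portion: τ_AC = 6.21×10^5 Pa, τ_CB = 2.20×10^6 Pa; maximum is in CB.
τ_max = T_CB·r/J = 43.38·0.0232/4.59×10^-7 = 2.197×10^6 Pa.

2200 kPa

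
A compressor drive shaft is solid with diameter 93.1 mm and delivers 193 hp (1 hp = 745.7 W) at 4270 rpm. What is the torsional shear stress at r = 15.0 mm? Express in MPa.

ω = 2π·4270/60 = 447.2 rad/s, so T = P/ω = 193×745.7 / 447.2 = 321.9 N·m.
J = πd⁴/32 = π(0.0931)⁴/32 = 7.376×10^-6 m⁴.
Shear stress varies linearly with radius: τ = T·r/J = 321.9 × 0.0150 / 7.376×10^-6 = 6.546×10^5 Pa.

0.655 MPa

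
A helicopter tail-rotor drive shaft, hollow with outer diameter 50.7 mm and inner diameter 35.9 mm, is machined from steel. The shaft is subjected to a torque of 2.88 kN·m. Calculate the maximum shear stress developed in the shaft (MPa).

J = π(d_o⁴ − d_i⁴)/32 = π(0.0507⁴ − 0.0359⁴)/32 = 4.856×10^-7 m⁴.
τ_max = T·r/J = 2880 × 0.0254 / 4.856×10^-7 = 1.503×10^8 Pa.

150 MPa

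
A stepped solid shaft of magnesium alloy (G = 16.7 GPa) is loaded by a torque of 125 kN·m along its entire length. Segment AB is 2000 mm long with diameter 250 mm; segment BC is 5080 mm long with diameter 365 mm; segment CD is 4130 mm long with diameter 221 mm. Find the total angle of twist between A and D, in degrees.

J_AB = π(0.250)⁴/32 = 3.83×10^-4 m⁴; J_BC = π(0.365)⁴/32 = 1.74×10^-3 m⁴; J_CD = π(0.221)⁴/32 = 2.34×10^-4 m⁴.
θ = (T/G)·Σ L_i/J_i = (125000/16.7×10⁹)·(2.00/3.83×10^-4 + 5.08/1.74×10^-3 + 4.13/2.34×10^-4) = 0.1929 rad.

11.0°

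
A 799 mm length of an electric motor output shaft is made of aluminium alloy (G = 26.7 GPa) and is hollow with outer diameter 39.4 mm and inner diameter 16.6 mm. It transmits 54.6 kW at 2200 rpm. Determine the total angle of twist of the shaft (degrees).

1.77°

ω = 2π·2200/60 = 230.4 rad/s, so T = P/ω = 54.6×10³ / 230.4 = 237.0 N·m.
J = π(d_o⁴ − d_i⁴)/32 = π(0.0394⁴ − 0.0166⁴)/32 = 2.291×10^-7 m⁴.
θ = T·L/(G·J) = 237.0 × 0.799 / (26.7×10⁹ × 2.291×10^-7) = 0.03095 rad.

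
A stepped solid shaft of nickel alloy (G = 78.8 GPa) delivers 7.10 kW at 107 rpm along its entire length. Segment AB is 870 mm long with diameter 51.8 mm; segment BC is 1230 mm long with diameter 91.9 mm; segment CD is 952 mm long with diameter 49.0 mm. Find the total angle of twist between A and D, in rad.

ω = 2π·107/60 = 11.21 rad/s, so T = P/ω = 7.10×10³ / 11.21 = 633.6 N·m.
J_AB = π(0.0518)⁴/32 = 7.07×10^-7 m⁴; J_BC = π(0.0919)⁴/32 = 7.00×10^-6 m⁴; J_CD = π(0.0490)⁴/32 = 5.66×10^-7 m⁴.
θ = (T/G)·Σ L_i/J_i = (633.6/78.8×10⁹)·(0.870/7.07×10^-7 + 1.23/7.00×10^-6 + 0.952/5.66×10^-7) = 0.02484 rad.

0.0248 rad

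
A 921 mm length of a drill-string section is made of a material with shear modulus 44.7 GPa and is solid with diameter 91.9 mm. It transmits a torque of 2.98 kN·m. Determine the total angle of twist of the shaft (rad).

J = πd⁴/32 = π(0.0919)⁴/32 = 7.003×10^-6 m⁴.
θ = T·L/(G·J) = 2980 × 0.921 / (44.7×10⁹ × 7.003×10^-6) = 8.768×10^-3 rad.

0.00877 rad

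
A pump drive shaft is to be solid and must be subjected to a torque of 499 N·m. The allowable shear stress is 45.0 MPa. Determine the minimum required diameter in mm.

38.4 mm

For a solid shaft τ_max = 16T/(πd³), so d = (16T/(π τ_allow))^(1/3) = (16·499.0/(π·4.50×10^7))^(1/3) = 0.03837 m.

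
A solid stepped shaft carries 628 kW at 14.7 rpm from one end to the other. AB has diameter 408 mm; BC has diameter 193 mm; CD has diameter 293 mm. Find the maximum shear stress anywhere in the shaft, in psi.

ω = 2π·14.7/60 = 1.539 rad/s, so T = P/ω = 628×10³ / 1.539 = 408000 N·m.
Under the same torque, τ_max = 16T/(πd³) is largest where d is smallest — segment BC (d = 193 mm).
τ_max = 16·408000/(π·(0.193)³) = 2.890×10^8 Pa.

41900 psi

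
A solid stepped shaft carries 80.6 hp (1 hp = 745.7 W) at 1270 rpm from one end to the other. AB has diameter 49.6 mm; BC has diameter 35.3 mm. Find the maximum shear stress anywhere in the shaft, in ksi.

7.59 ksi

ω = 2π·1270/60 = 133.0 rad/s, so T = P/ω = 80.6×745.7 / 133.0 = 451.9 N·m.
Under the same torque, τ_max = 16T/(πd³) is largest where d is smallest — segment BC (d = 35.3 mm).
τ_max = 16·451.9/(π·(0.0353)³) = 5.233×10^7 Pa.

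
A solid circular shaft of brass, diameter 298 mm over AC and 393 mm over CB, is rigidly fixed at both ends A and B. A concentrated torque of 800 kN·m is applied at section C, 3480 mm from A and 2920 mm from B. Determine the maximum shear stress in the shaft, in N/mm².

52.5 N/mm²

Compatibility: T_A·a/J_AC = T_B·b/J_CB with T_A + T_B = T₀.
J_AC = 7.74×10^-4 m⁴, J_CB = 2.34×10^-3 m⁴, so T_A = T₀·(J_AC/a)/((J_AC/a)+(J_CB/b)) = 173700 N·m, T_B = 626300 N·m.
τ in each portion: τ_AC = 3.34×10^7 Pa, τ_CB = 5.25×10^7 Pa; maximum is in CB.
τ_max = T_CB·r/J = 626300·0.197/2.34×10^-3 = 5.255×10^7 Pa.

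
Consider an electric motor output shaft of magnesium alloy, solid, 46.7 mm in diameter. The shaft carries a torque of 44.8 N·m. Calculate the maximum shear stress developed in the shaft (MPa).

J = πd⁴/32 = π(0.0467)⁴/32 = 4.669×10^-7 m⁴.
τ_max = T·r/J = 44.80 × 0.0234 / 4.669×10^-7 = 2.240×10^6 Pa.

2.24 MPa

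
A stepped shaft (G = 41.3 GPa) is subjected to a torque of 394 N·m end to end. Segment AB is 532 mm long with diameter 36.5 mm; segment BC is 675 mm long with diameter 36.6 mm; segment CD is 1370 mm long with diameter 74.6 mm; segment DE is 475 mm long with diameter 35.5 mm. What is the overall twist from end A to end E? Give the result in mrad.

99.0 mrad

J_AB = π(0.0365)⁴/32 = 1.74×10^-7 m⁴; J_BC = π(0.0366)⁴/32 = 1.76×10^-7 m⁴; J_CD = π(0.0746)⁴/32 = 3.04×10^-6 m⁴; J_DE = π(0.0355)⁴/32 = 1.56×10^-7 m⁴.
θ = (T/G)·Σ L_i/J_i = (394.0/41.3×10⁹)·(0.532/1.74×10^-7 + 0.675/1.76×10^-7 + 1.37/3.04×10^-6 + 0.475/1.56×10^-7) = 0.09904 rad.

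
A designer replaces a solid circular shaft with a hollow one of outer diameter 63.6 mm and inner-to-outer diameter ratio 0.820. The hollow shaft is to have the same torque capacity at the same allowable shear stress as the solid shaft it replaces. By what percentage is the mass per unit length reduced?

51.1 %

Equal τ_max and T ⇒ the solid shaft needs d_s³ = d_o³(1−k⁴), so d_s = 63.6·(1−0.820⁴)^(1/3) = 52.04 mm.
Area ratio A_h/A_s = d_o²(1−k²)/d_s² = (1−k²)/(1−k⁴)^(2/3) = 0.4893.
Mass saving = 1 − 0.4893 = 51.1 %.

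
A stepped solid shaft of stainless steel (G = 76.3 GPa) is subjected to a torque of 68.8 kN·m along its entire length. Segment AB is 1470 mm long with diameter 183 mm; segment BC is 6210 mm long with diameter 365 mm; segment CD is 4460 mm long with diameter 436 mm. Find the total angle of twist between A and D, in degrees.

0.939°

J_AB = π(0.183)⁴/32 = 1.10×10^-4 m⁴; J_BC = π(0.365)⁴/32 = 1.74×10^-3 m⁴; J_CD = π(0.436)⁴/32 = 3.55×10^-3 m⁴.
θ = (T/G)·Σ L_i/J_i = (68800/76.3×10⁹)·(1.47/1.10×10^-4 + 6.21/1.74×10^-3 + 4.46/3.55×10^-3) = 0.01639 rad.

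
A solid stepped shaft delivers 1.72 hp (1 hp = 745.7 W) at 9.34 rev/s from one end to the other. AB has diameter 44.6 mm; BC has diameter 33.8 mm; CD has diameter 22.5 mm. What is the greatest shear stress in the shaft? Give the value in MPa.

9.77 MPa

ω = 2π·9.34 = 58.68 rad/s, so T = P/ω = 1.72×745.7 / 58.68 = 21.86 N·m.
Under the same torque, τ_max = 16T/(πd³) is largest where d is smallest — segment CD (d = 22.5 mm).
τ_max = 16·21.86/(π·(0.0225)³) = 9.772×10^6 Pa.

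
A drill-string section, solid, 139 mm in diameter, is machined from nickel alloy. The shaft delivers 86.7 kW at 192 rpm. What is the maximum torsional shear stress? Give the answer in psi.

1190 psi

ω = 2π·192/60 = 20.11 rad/s, so T = P/ω = 86.7×10³ / 20.11 = 4312 N·m.
J = πd⁴/32 = π(0.139)⁴/32 = 3.665×10^-5 m⁴.
τ_max = T·r/J = 4312 × 0.0695 / 3.665×10^-5 = 8.177×10^6 Pa.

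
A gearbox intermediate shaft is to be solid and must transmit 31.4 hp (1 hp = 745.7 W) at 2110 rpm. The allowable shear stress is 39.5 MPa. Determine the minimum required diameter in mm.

ω = 2π·2110/60 = 221.0 rad/s, so T = P/ω = 31.4×745.7 / 221.0 = 106.0 N·m.
For a solid shaft τ_max = 16T/(πd³), so d = (16T/(π τ_allow))^(1/3) = (16·106.0/(π·3.95×10^7))^(1/3) = 0.02391 m.

23.9 mm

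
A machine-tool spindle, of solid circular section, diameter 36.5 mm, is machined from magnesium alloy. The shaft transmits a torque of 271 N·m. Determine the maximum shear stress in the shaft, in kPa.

28400 kPa

J = πd⁴/32 = π(0.0365)⁴/32 = 1.742×10^-7 m⁴.
τ_max = T·r/J = 271.0 × 0.0182 / 1.742×10^-7 = 2.838×10^7 Pa.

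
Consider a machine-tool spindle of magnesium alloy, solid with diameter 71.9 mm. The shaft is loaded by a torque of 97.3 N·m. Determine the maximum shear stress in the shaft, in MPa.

J = πd⁴/32 = π(0.0719)⁴/32 = 2.624×10^-6 m⁴.
τ_max = T·r/J = 97.30 × 0.0360 / 2.624×10^-6 = 1.333×10^6 Pa.

1.33 MPa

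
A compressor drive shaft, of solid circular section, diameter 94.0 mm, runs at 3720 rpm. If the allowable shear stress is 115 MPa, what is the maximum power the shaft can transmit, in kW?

J = πd⁴/32 = π(0.0940)⁴/32 = 7.665×10^-6 m⁴.
T_max = τ_allow·J/r = 1.15×10^8 × 7.665×10^-6 / 0.0470 = 18750 N·m.
ω = 2π·3720/60 = 389.6 rad/s, so P_max = T_max·ω = 7.306×10^6 W.

7310 kW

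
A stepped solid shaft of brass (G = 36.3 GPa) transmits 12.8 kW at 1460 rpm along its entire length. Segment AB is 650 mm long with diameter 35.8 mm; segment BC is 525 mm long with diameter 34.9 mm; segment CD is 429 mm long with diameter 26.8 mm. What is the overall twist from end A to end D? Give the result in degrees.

2.13°

ω = 2π·1460/60 = 152.9 rad/s, so T = P/ω = 12.8×10³ / 152.9 = 83.72 N·m.
J_AB = π(0.0358)⁴/32 = 1.61×10^-7 m⁴; J_BC = π(0.0349)⁴/32 = 1.46×10^-7 m⁴; J_CD = π(0.0268)⁴/32 = 5.06×10^-8 m⁴.
θ = (T/G)·Σ L_i/J_i = (83.72/36.3×10⁹)·(0.650/1.61×10^-7 + 0.525/1.46×10^-7 + 0.429/5.06×10^-8) = 0.03715 rad.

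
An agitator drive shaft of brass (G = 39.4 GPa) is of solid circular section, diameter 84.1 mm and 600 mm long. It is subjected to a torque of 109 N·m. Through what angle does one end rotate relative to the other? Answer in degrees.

0.0194°

J = πd⁴/32 = π(0.0841)⁴/32 = 4.911×10^-6 m⁴.
θ = T·L/(G·J) = 109.0 × 0.600 / (39.4×10⁹ × 4.911×10^-6) = 3.380×10^-4 rad.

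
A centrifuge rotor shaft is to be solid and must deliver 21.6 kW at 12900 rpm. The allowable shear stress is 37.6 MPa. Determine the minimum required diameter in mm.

12.9 mm

ω = 2π·12900/60 = 1351 rad/s, so T = P/ω = 21.6×10³ / 1351 = 15.99 N·m.
For a solid shaft τ_max = 16T/(πd³), so d = (16T/(π τ_allow))^(1/3) = (16·15.99/(π·3.76×10^7))^(1/3) = 0.01294 m.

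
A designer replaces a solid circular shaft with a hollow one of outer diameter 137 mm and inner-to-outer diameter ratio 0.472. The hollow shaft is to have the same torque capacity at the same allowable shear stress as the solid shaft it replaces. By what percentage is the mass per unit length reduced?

Equal τ_max and T ⇒ the solid shaft needs d_s³ = d_o³(1−k⁴), so d_s = 137·(1−0.472⁴)^(1/3) = 134.7 mm.
Area ratio A_h/A_s = d_o²(1−k²)/d_s² = (1−k²)/(1−k⁴)^(2/3) = 0.8040.
Mass saving = 1 − 0.8040 = 19.6 %.

19.6 %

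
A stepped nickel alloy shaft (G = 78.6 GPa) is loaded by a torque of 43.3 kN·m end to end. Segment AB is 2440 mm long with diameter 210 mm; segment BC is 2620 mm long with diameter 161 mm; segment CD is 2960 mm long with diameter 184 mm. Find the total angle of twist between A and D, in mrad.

J_AB = π(0.210)⁴/32 = 1.91×10^-4 m⁴; J_BC = π(0.161)⁴/32 = 6.60×10^-5 m⁴; J_CD = π(0.184)⁴/32 = 1.13×10^-4 m⁴.
θ = (T/G)·Σ L_i/J_i = (43300/78.6×10⁹)·(2.44/1.91×10^-4 + 2.62/6.60×10^-5 + 2.96/1.13×10^-4) = 0.04341 rad.

43.4 mrad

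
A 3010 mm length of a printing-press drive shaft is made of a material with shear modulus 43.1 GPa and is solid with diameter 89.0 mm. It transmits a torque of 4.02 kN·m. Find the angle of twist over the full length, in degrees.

2.61°

J = πd⁴/32 = π(0.0890)⁴/32 = 6.160×10^-6 m⁴.
θ = T·L/(G·J) = 4020 × 3.01 / (43.1×10⁹ × 6.160×10^-6) = 0.04558 rad.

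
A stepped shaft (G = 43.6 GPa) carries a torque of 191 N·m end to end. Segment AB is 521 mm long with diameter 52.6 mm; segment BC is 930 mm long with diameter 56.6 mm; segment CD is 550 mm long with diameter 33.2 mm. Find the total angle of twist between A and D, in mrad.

J_AB = π(0.0526)⁴/32 = 7.52×10^-7 m⁴; J_BC = π(0.0566)⁴/32 = 1.01×10^-6 m⁴; J_CD = π(0.0332)⁴/32 = 1.19×10^-7 m⁴.
θ = (T/G)·Σ L_i/J_i = (191.0/43.6×10⁹)·(0.521/7.52×10^-7 + 0.930/1.01×10^-6 + 0.550/1.19×10^-7) = 0.02728 rad.

27.3 mrad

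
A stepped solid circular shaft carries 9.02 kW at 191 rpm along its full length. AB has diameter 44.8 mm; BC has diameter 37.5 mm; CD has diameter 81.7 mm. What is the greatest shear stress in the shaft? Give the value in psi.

ω = 2π·191/60 = 20.00 rad/s, so T = P/ω = 9.02×10³ / 20.00 = 451.0 N·m.
Under the same torque, τ_max = 16T/(πd³) is largest where d is smallest — segment BC (d = 37.5 mm).
τ_max = 16·451.0/(π·(0.0375)³) = 4.355×10^7 Pa.

6320 psi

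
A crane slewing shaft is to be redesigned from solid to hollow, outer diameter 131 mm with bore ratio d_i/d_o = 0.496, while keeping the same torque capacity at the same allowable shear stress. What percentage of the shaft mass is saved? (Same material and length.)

Equal τ_max and T ⇒ the solid shaft needs d_s³ = d_o³(1−k⁴), so d_s = 131·(1−0.496⁴)^(1/3) = 128.3 mm.
Area ratio A_h/A_s = d_o²(1−k²)/d_s² = (1−k²)/(1−k⁴)^(2/3) = 0.7860.
Mass saving = 1 − 0.7860 = 21.4 %.

21.4 %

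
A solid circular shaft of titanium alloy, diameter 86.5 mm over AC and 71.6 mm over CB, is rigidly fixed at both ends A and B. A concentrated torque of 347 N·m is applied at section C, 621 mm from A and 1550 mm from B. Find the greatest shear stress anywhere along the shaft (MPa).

2.30 MPa

Compatibility: T_A·a/J_AC = T_B·b/J_CB with T_A + T_B = T₀.
J_AC = 5.50×10^-6 m⁴, J_CB = 2.58×10^-6 m⁴, so T_A = T₀·(J_AC/a)/((J_AC/a)+(J_CB/b)) = 292.1 N·m, T_B = 54.93 N·m.
τ in each portion: τ_AC = 2.30×10^6 Pa, τ_CB = 7.62×10^5 Pa; maximum is in AC.
τ_max = T_AC·r/J = 292.1·0.0432/5.50×10^-6 = 2.298×10^6 Pa.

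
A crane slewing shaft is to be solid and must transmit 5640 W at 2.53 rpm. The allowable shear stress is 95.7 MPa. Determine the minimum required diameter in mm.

104 mm

ω = 2π·2.53/60 = 0.2649 rad/s, so T = P/ω = 5640 / 0.2649 = 21290 N·m.
For a solid shaft τ_max = 16T/(πd³), so d = (16T/(π τ_allow))^(1/3) = (16·21290/(π·9.57×10^7))^(1/3) = 0.1042 m.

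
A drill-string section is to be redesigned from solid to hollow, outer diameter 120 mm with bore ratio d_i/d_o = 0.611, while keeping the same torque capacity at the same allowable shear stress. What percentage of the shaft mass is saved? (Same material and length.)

Equal τ_max and T ⇒ the solid shaft needs d_s³ = d_o³(1−k⁴), so d_s = 120·(1−0.611⁴)^(1/3) = 114.1 mm.
Area ratio A_h/A_s = d_o²(1−k²)/d_s² = (1−k²)/(1−k⁴)^(2/3) = 0.6926.
Mass saving = 1 − 0.6926 = 30.7 %.

30.7 %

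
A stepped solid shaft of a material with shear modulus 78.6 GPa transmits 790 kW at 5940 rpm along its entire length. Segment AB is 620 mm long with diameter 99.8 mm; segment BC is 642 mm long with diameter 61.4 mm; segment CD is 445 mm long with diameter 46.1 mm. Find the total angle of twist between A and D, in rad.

ω = 2π·5940/60 = 622.0 rad/s, so T = P/ω = 790×10³ / 622.0 = 1270 N·m.
J_AB = π(0.0998)⁴/32 = 9.74×10^-6 m⁴; J_BC = π(0.0614)⁴/32 = 1.40×10^-6 m⁴; J_CD = π(0.0461)⁴/32 = 4.43×10^-7 m⁴.
θ = (T/G)·Σ L_i/J_i = (1270/78.6×10⁹)·(0.620/9.74×10^-6 + 0.642/1.40×10^-6 + 0.445/4.43×10^-7) = 0.02468 rad.

0.0247 rad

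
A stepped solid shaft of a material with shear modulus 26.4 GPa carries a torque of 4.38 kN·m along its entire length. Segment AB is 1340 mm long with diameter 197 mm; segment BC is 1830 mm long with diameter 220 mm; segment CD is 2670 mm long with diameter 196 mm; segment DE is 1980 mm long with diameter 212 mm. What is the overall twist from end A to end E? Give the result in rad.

0.00754 rad

J_AB = π(0.197)⁴/32 = 1.48×10^-4 m⁴; J_BC = π(0.220)⁴/32 = 2.30×10^-4 m⁴; J_CD = π(0.196)⁴/32 = 1.45×10^-4 m⁴; J_DE = π(0.212)⁴/32 = 1.98×10^-4 m⁴.
θ = (T/G)·Σ L_i/J_i = (4380/26.4×10⁹)·(1.34/1.48×10^-4 + 1.83/2.30×10^-4 + 2.67/1.45×10^-4 + 1.98/1.98×10^-4) = 7.538×10^-3 rad.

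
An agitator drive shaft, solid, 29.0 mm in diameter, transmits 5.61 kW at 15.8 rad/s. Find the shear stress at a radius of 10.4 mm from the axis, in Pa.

ω = 15.8 rad/s, so T = P/ω = 5.61×10³ / 15.80 = 355.1 N·m.
J = πd⁴/32 = π(0.0290)⁴/32 = 6.944×10^-8 m⁴.
Shear stress varies linearly with radius: τ = T·r/J = 355.1 × 0.0104 / 6.944×10^-8 = 5.318×10^7 Pa.

5.32e7 Pa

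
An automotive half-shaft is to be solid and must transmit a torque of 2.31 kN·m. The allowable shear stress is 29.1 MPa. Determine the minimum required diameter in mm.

73.9 mm

For a solid shaft τ_max = 16T/(πd³), so d = (16T/(π τ_allow))^(1/3) = (16·2310/(π·2.91×10^7))^(1/3) = 0.07394 m.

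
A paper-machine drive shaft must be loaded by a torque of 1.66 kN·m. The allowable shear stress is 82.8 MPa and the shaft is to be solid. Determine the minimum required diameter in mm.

46.7 mm

For a solid shaft τ_max = 16T/(πd³), so d = (16T/(π τ_allow))^(1/3) = (16·1660/(π·8.28×10^7))^(1/3) = 0.04674 m.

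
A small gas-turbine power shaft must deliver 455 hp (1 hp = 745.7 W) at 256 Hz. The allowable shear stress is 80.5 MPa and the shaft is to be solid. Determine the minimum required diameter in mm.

ω = 2π·256 = 1608 rad/s, so T = P/ω = 455×745.7 / 1608 = 210.9 N·m.
For a solid shaft τ_max = 16T/(πd³), so d = (16T/(π τ_allow))^(1/3) = (16·210.9/(π·8.05×10^7))^(1/3) = 0.02372 m.

23.7 mm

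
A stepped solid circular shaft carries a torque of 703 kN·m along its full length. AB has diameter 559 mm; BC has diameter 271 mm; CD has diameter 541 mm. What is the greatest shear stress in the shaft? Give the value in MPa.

Under the same torque, τ_max = 16T/(πd³) is largest where d is smallest — segment BC (d = 271 mm).
τ_max = 16·703000/(π·(0.271)³) = 1.799×10^8 Pa.

180 MPa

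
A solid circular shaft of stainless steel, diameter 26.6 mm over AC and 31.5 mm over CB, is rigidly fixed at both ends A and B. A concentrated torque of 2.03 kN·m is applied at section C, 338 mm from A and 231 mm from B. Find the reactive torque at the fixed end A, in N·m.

Compatibility: T_A·a/J_AC = T_B·b/J_CB with T_A + T_B = T₀.
J_AC = 4.92×10^-8 m⁴, J_CB = 9.67×10^-8 m⁴, so T_A = T₀·(J_AC/a)/((J_AC/a)+(J_CB/b)) = 523.5 N·m, T_B = 1506 N·m.

524 N·m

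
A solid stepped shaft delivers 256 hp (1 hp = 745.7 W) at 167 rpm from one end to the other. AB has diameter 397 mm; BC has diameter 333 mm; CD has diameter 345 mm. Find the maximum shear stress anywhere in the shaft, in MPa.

ω = 2π·167/60 = 17.49 rad/s, so T = P/ω = 256×745.7 / 17.49 = 10920 N·m.
Under the same torque, τ_max = 16T/(πd³) is largest where d is smallest — segment BC (d = 333 mm).
τ_max = 16·10920/(π·(0.333)³) = 1.506×10^6 Pa.

1.51 MPa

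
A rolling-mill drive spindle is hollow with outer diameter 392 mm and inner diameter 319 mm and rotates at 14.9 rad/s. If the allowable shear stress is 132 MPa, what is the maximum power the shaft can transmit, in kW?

J = π(d_o⁴ − d_i⁴)/32 = π(0.392⁴ − 0.319⁴)/32 = 1.302×10^-3 m⁴.
T_max = τ_allow·J/r = 1.32×10^8 × 1.302×10^-3 / 0.196 = 876500 N·m.
ω = 14.9 rad/s, so P_max = T_max·ω = 1.306×10^7 W.

13100 kW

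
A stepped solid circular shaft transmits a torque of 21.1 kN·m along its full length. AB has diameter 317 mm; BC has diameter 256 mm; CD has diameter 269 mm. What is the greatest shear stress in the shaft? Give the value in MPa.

6.41 MPa

Under the same torque, τ_max = 16T/(πd³) is largest where d is smallest — segment BC (d = 256 mm).
τ_max = 16·21100/(π·(0.256)³) = 6.405×10^6 Pa.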